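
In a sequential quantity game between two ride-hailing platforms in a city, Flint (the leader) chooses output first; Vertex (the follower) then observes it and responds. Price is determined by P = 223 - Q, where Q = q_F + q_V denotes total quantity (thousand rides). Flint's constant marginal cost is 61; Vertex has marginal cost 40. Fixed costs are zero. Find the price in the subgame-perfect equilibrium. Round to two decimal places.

96.25

Solve by backward induction. Given q_F, the follower Vertex maximises π_V = (223 - q_F - q_V)q_V - 40q_V.
Follower FOC: 183 - q_F - 2q_V = 0, so q_V(q_F) = (183 - q_F)/2.
The leader anticipates this reaction. Substituting into P = 223 - Q gives P = 263/2 - (1/2)q_F, so π_F = (263/2 - (1/2)q_F)q_F - 61q_F.
The leader's first-order condition 141/2 - q_F = 0 yields q_F = 141/2.
Then q_V = (183 - 141/2)/2 = 225/4.
Total output Q = 507/4, so price P = 223 - 507/4 = 385/4.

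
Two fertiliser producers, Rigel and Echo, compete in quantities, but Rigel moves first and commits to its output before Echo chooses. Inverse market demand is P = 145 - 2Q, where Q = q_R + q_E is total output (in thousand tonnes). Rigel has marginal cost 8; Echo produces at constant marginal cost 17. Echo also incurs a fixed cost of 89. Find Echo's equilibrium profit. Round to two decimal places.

289.13

The follower Echo best-responds to any q_R: π_E = (145 - 2Q)q_E - 17q_E.
Follower FOC: 128 - 2q_R - 4q_E = 0, so q_E(q_R) = (128 - 2q_R)/4.
The leader anticipates this reaction. Substituting into P = 145 - 2Q gives P = 81 - q_R, so π_R = (81 - q_R)q_R - 8q_R.
Leader FOC: 73 - 2q_R = 0, so q_R = 73/2.
Then q_E = (128 - 2·(73/2))/4 = 55/4.
Price P = 145 - 2·(201/4) = 89/2.
Echo's profit: (89/2 - 17)·(55/4) - 89 = 289.1250.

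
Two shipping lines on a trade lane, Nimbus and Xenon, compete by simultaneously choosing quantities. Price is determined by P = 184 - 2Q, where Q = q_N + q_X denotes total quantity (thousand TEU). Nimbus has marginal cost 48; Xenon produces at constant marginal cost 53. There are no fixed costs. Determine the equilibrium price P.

95

Nimbus's profit: π_N = (184 - 2Q)q_N - (48q_N). Setting ∂π_N/∂q_N = 0: 136 - 4q_N - 2(q_X) = 0.
Xenon's first-order condition: 131 - 4q_X - 2(q_N) = 0.
Rearranging gives the reaction functions q_N = (136 - 2q_X)/4 and q_X = (131 - 2q_N)/4.
Substituting one into the other gives q_N = 47/2 and q_X = 21.
Total output Q = 89/2, so price P = 184 - 2·(89/2) = 95.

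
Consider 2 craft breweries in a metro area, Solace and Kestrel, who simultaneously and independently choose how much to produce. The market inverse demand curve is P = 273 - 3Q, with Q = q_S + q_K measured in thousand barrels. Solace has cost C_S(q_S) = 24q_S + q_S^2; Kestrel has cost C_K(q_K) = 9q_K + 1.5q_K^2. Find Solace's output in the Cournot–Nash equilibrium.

Solace's profit: π_S = (273 - 3Q)q_S - (24q_S + q_S²). Setting ∂π_S/∂q_S = 0: 249 - 8q_S - 3(q_K) = 0.
Kestrel's profit: π_K = (273 - 3Q)q_K - (9q_K + (3/2)q_K²). Setting ∂π_K/∂q_K = 0: 264 - 9q_K - 3(q_S) = 0.
Best responses: q_S = (249 - 3q_K)/8, q_K = (264 - 3q_S)/9.
Substituting one into the other gives q_S = 23 and q_K = 65/3.

23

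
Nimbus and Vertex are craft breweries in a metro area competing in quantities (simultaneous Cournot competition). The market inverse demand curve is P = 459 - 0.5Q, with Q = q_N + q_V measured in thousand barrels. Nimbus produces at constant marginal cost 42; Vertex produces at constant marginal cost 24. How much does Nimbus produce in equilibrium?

266

Nimbus's profit: π_N = (459 - 0.5Q)q_N - (42q_N). Setting ∂π_N/∂q_N = 0: 417 - q_N - (1/2)(q_V) = 0.
Vertex's profit: π_V = (459 - 0.5Q)q_V - (24q_V). Setting ∂π_V/∂q_V = 0: 435 - q_V - (1/2)(q_N) = 0.
So q_N = (417 - (1/2)q_V) and q_V = (435 - (1/2)q_N).
Substituting one into the other gives q_N = 266 and q_V = 302.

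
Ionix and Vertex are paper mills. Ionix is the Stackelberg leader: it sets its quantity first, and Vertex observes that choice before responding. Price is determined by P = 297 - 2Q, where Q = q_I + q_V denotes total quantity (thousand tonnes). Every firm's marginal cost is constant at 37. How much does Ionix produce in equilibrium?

Solve by backward induction. Given q_I, the follower Vertex maximises π_V = (297 - 2q_I - 2q_V)q_V - 37q_V.
Follower FOC: 260 - 2q_I - 4q_V = 0, so q_V(q_I) = (260 - 2q_I)/4.
The leader anticipates this reaction. Substituting into P = 297 - 2Q gives P = 167 - q_I, so π_I = (167 - q_I)q_I - 37q_I.
The leader's first-order condition 130 - 2q_I = 0 yields q_I = 65.
Then q_V = (260 - 2·65)/4 = 65/2.

65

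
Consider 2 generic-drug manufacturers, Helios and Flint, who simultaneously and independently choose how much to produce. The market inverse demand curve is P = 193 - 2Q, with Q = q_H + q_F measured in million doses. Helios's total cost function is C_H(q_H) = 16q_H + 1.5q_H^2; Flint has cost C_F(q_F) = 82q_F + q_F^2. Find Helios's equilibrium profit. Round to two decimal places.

1710.25

Helios's profit: π_H = (193 - 2Q)q_H - (16q_H + (3/2)q_H²). Setting ∂π_H/∂q_H = 0: 177 - 7q_H - 2(q_F) = 0.
Flint's first-order condition: 111 - 6q_F - 2(q_H) = 0.
So q_H = (177 - 2q_F)/7 and q_F = (111 - 2q_H)/6.
Substituting one into the other gives q_H = 420/19 and q_F = 423/38.
Price P = 193 - 2·(1263/38) = 126.5263.
Helios's profit: 126.5263·(420/19) - 16·(420/19) - (3/2)(420/19)² = 1710.2493.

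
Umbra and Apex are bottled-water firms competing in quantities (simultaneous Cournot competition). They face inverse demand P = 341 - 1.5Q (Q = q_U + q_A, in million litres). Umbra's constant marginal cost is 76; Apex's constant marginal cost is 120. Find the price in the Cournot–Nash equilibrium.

Umbra's profit: π_U = (341 - 1.5Q)q_U - (76q_U). Setting ∂π_U/∂q_U = 0: 265 - 3q_U - (3/2)(q_A) = 0.
Apex's first-order condition: 221 - 3q_A - (3/2)(q_U) = 0.
So q_U = (265 - (3/2)q_A)/3 and q_A = (221 - (3/2)q_U)/3.
Solving the pair: q_U = 206/3, q_A = 118/3.
Total output Q = 108, so price P = 341 - (3/2)·108 = 179.

179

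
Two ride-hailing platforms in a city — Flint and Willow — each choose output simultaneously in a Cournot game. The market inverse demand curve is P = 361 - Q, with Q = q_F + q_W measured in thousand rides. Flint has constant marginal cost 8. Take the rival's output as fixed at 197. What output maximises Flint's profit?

With the rival's output fixed at 197, Flint's profit is π_F = (361 - 197 - q_F)q_F - (8q_F) = (164 - q_F)q_F - (8q_F).
∂π_F/∂q_F = 156 - 2q_F = 0, so q_F = 78.

78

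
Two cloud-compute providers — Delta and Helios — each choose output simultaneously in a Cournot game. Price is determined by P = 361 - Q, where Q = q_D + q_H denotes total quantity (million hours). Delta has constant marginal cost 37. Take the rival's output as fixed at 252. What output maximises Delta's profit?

With the rival's output fixed at 252, Delta's profit is π_D = (361 - 252 - q_D)q_D - (37q_D) = (109 - q_D)q_D - (37q_D).
∂π_D/∂q_D = 72 - 2q_D = 0, so q_D = 36.

36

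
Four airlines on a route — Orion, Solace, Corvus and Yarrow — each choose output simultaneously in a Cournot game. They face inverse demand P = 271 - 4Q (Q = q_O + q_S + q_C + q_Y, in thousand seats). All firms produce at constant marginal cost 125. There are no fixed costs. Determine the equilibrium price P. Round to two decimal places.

154.20

Each firm earns π_i = (271 - 4Q)q_i - 125q_i.
Setting ∂π_i/∂q_i = 0 with rivals' quantities fixed: 146 - 8q_i - 4·Σ_{j≠i} q_j = 0.
With identical firms every q_j equals q_i, so Σ_{j≠i} q_j = 3q_i and 146 = 20q_i, giving q_i = 73/10.
Total output Q = 146/5, so price P = 271 - 4·(146/5) = 771/5.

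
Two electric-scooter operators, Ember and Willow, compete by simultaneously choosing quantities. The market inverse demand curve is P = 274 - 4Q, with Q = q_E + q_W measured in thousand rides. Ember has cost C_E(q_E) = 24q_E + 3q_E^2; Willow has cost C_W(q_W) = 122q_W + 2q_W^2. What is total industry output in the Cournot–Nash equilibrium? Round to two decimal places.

Ember's profit: π_E = (274 - 4Q)q_E - (24q_E + 3q_E²). Setting ∂π_E/∂q_E = 0: 250 - 14q_E - 4(q_W) = 0.
Willow's first-order condition: 152 - 12q_W - 4(q_E) = 0.
Rearranging gives the reaction functions q_E = (250 - 4q_W)/14 and q_W = (152 - 4q_E)/12.
Substituting one into the other gives q_E = 299/19 and q_W = 141/19.
Total output Q = 299/19 + 141/19 = 440/19.

23.16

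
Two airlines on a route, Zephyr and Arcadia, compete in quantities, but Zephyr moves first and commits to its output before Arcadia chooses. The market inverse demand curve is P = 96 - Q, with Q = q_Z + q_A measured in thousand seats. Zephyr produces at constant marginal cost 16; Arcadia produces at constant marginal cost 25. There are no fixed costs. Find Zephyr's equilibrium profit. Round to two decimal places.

990.13

The follower Arcadia best-responds to any q_Z: π_A = (96 - Q)q_A - 25q_A.
∂π_A/∂q_A = 71 - q_Z - 2q_A = 0 gives the reaction function q_A = (71 - q_Z)/2.
Zephyr substitutes q_A(q_Z) into its own profit: π_Z = q_Z(96 - q_Z - (71 - q_Z)/2) - 16q_Z = (121/2 - (1/2)q_Z)q_Z - 16q_Z.
The leader's first-order condition 89/2 - q_Z = 0 yields q_Z = 89/2.
Then q_A = (71 - 89/2)/2 = 53/4.
Price P = 96 - 231/4 = 153/4.
Zephyr's profit: (153/4 - 16)·(89/2) = 990.1250.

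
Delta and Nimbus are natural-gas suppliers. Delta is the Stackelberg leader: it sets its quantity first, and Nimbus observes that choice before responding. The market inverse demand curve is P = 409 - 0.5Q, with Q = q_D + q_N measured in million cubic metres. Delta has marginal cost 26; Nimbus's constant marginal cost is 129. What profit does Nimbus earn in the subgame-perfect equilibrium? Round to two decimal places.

684.50

The follower Nimbus best-responds to any q_D: π_N = (409 - 0.5Q)q_N - 129q_N.
∂π_N/∂q_N = 280 - (1/2)q_D - q_N = 0 gives the reaction function q_N = (280 - (1/2)q_D).
Delta substitutes q_N(q_D) into its own profit: π_D = q_D(409 - (1/2)q_D - (280 - (1/2)q_D)/2) - 26q_D = (269 - (1/4)q_D)q_D - 26q_D.
The leader's first-order condition 243 - (1/2)q_D = 0 yields q_D = 486.
Then q_N = (280 - (1/2)·486) = 37.
Price P = 409 - (1/2)·523 = 295/2.
Nimbus's profit: (295/2 - 129)·37 = 1369/2.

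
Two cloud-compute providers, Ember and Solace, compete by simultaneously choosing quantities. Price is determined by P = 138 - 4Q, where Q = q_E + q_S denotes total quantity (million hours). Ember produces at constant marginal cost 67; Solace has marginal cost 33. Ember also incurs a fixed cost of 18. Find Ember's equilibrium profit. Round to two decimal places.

Ember's profit: π_E = (138 - 4Q)q_E - (67q_E). Setting ∂π_E/∂q_E = 0: 71 - 8q_E - 4(q_S) = 0.
Solace's profit: π_S = (138 - 4Q)q_S - (33q_S). Setting ∂π_S/∂q_S = 0: 105 - 8q_S - 4(q_E) = 0.
So q_E = (71 - 4q_S)/8 and q_S = (105 - 4q_E)/8.
Substituting one into the other gives q_E = 37/12 and q_S = 139/12.
Price P = 138 - 4·(44/3) = 238/3.
Ember's profit: (238/3 - 67)·(37/12) - 18 = 721/36.

20.03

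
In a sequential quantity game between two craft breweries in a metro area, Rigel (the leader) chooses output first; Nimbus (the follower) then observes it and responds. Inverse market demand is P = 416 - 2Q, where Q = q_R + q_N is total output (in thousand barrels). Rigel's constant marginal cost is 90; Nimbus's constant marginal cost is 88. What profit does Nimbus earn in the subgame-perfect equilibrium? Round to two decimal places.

3444.50

The follower Nimbus best-responds to any q_R: π_N = (416 - 2Q)q_N - 88q_N.
∂π_N/∂q_N = 328 - 2q_R - 4q_N = 0 gives the reaction function q_N = (328 - 2q_R)/4.
The leader anticipates this reaction. Substituting into P = 416 - 2Q gives P = 252 - q_R, so π_R = (252 - q_R)q_R - 90q_R.
Maximising: ∂π_R/∂q_R = 162 - 2q_R = 0, giving q_R = 81.
Then q_N = (328 - 2·81)/4 = 83/2.
Price P = 416 - 2·(245/2) = 171.
Nimbus's profit: (171 - 88)·(83/2) = 3444.5000.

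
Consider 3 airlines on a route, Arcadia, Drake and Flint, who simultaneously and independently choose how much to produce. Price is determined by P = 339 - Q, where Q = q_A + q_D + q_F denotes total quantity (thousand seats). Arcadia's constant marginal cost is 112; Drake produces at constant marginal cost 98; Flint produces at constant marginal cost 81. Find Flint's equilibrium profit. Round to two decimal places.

Arcadia's profit: π_A = (339 - Q)q_A - (112q_A). Setting ∂π_A/∂q_A = 0: 227 - 2q_A - (q_D + q_F) = 0.
Drake's profit: π_D = (339 - Q)q_D - (98q_D). Setting ∂π_D/∂q_D = 0: 241 - 2q_D - (q_A + q_F) = 0.
Flint's first-order condition: 258 - 2q_F - (q_A + q_D) = 0.
Adding the 3 first-order conditions: 726 − 4Q = 0, so Q = 363/2.
Back-substituting: q_A = (227 − 363/2) = 91/2, q_D = (241 − 363/2) = 119/2, q_F = (258 − 363/2) = 153/2.
Price P = 339 - 363/2 = 315/2.
Flint's profit: (315/2 - 81)·(153/2) = 5852.2500.

5852.25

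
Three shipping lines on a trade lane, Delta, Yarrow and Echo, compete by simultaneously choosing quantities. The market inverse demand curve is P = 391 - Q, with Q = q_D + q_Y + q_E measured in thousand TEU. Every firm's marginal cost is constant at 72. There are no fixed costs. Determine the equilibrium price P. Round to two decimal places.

A representative firm's profit is π_i = q_i(391 - Q) - 72q_i.
Setting ∂π_i/∂q_i = 0 with rivals' quantities fixed: 319 - 2q_i - Σ_{j≠i} q_j = 0.
With identical firms every q_j equals q_i, so Σ_{j≠i} q_j = 2q_i and 319 = 4q_i, giving q_i = 319/4.
Total output Q = 957/4, so price P = 391 - 957/4 = 607/4.

151.75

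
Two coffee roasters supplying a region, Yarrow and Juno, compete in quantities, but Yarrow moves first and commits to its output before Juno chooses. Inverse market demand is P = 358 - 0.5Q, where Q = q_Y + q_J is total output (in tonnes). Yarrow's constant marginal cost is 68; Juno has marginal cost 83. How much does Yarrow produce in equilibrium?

305

Solve by backward induction. Given q_Y, the follower Juno maximises π_J = (358 - (1/2)q_Y - (1/2)q_J)q_J - 83q_J.
Setting the follower's marginal profit to zero, 275 - (1/2)q_Y - q_J = 0, i.e. q_J = (275 - (1/2)q_Y).
The leader anticipates this reaction. Substituting into P = 358 - 0.5Q gives P = 441/2 - (1/4)q_Y, so π_Y = (441/2 - (1/4)q_Y)q_Y - 68q_Y.
Leader FOC: 305/2 - (1/2)q_Y = 0, so q_Y = 305.
Then q_J = (275 - (1/2)·305) = 245/2.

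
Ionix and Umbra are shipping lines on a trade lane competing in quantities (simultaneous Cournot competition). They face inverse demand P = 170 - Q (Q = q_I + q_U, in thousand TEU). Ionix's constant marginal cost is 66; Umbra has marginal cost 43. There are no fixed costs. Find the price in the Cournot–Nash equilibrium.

Ionix's profit: π_I = (170 - Q)q_I - (66q_I). Setting ∂π_I/∂q_I = 0: 104 - 2q_I - (q_U) = 0.
Umbra's profit: π_U = (170 - Q)q_U - (43q_U). Setting ∂π_U/∂q_U = 0: 127 - 2q_U - (q_I) = 0.
Rearranging gives the reaction functions q_I = (104 - q_U)/2 and q_U = (127 - q_I)/2.
Solving the pair: q_I = 27, q_U = 50.
Total output Q = 77, so price P = 170 - 77 = 93.

93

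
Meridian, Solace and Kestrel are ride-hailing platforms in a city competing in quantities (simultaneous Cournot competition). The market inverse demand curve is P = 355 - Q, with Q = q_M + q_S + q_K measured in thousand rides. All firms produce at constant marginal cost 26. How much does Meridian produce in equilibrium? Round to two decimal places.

82.25

Each firm earns π_i = (355 - Q)q_i - 26q_i.
Setting ∂π_i/∂q_i = 0 with rivals' quantities fixed: 329 - 2q_i - Σ_{j≠i} q_j = 0.
With identical firms every q_j equals q_i, so Σ_{j≠i} q_j = 2q_i and 329 = 4q_i, giving q_i = 329/4.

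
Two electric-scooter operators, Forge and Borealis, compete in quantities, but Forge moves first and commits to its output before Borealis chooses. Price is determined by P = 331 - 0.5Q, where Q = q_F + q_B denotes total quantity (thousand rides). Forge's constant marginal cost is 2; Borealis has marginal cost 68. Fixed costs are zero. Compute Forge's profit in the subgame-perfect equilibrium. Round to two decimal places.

The follower Borealis best-responds to any q_F: π_B = (331 - 0.5Q)q_B - 68q_B.
∂π_B/∂q_B = 263 - (1/2)q_F - q_B = 0 gives the reaction function q_B = (263 - (1/2)q_F).
Forge substitutes q_B(q_F) into its own profit: π_F = q_F(331 - (1/2)q_F - (263 - (1/2)q_F)/2) - 2q_F = (399/2 - (1/4)q_F)q_F - 2q_F.
Leader FOC: 395/2 - (1/2)q_F = 0, so q_F = 395.
Then q_B = (263 - (1/2)·395) = 131/2.
Price P = 331 - (1/2)·(921/2) = 403/4.
Forge's profit: (403/4 - 2)·395 = 39006.2500.

39006.25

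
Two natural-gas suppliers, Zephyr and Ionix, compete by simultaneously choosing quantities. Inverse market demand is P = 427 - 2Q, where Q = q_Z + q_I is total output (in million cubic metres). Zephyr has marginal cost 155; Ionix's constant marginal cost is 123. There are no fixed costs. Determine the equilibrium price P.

235

Zephyr's profit: π_Z = (427 - 2Q)q_Z - (155q_Z). Setting ∂π_Z/∂q_Z = 0: 272 - 4q_Z - 2(q_I) = 0.
Ionix's profit: π_I = (427 - 2Q)q_I - (123q_I). Setting ∂π_I/∂q_I = 0: 304 - 4q_I - 2(q_Z) = 0.
Rearranging gives the reaction functions q_Z = (272 - 2q_I)/4 and q_I = (304 - 2q_Z)/4.
Solving the pair: q_Z = 40, q_I = 56.
Total output Q = 96, so price P = 427 - 2·96 = 235.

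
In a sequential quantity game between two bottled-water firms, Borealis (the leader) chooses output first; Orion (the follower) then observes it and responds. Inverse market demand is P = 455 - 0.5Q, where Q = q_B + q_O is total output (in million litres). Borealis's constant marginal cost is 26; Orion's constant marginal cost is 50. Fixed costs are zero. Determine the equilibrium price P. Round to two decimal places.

139.25

The follower Orion best-responds to any q_B: π_O = (455 - 0.5Q)q_O - 50q_O.
∂π_O/∂q_O = 405 - (1/2)q_B - q_O = 0 gives the reaction function q_O = (405 - (1/2)q_B).
Borealis substitutes q_O(q_B) into its own profit: π_B = q_B(455 - (1/2)q_B - (405 - (1/2)q_B)/2) - 26q_B = (505/2 - (1/4)q_B)q_B - 26q_B.
The leader's first-order condition 453/2 - (1/2)q_B = 0 yields q_B = 453.
Then q_O = (405 - (1/2)·453) = 357/2.
Total output Q = 1263/2, so price P = 455 - (1/2)·(1263/2) = 557/4.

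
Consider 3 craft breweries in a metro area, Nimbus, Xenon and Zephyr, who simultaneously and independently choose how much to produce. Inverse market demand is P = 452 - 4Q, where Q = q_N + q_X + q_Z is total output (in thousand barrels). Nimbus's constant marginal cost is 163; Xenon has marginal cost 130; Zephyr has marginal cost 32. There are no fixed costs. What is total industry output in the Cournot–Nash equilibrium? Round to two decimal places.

Nimbus's profit: π_N = (452 - 4Q)q_N - (163q_N). Setting ∂π_N/∂q_N = 0: 289 - 8q_N - 4(q_X + q_Z) = 0.
Xenon's profit: π_X = (452 - 4Q)q_X - (130q_X). Setting ∂π_X/∂q_X = 0: 322 - 8q_X - 4(q_N + q_Z) = 0.
Zephyr's first-order condition: 420 - 8q_Z - 4(q_N + q_X) = 0.
Summing all 3 equations gives 1031 − 16Q = 0, hence Q = 1031/16.
Back-substituting: q_N = (289 − 1031/4)/4 = 125/16, q_X = (322 − 1031/4)/4 = 257/16, q_Z = (420 − 1031/4)/4 = 649/16.
Total output Q = 125/16 + 257/16 + 649/16 = 1031/16.

64.44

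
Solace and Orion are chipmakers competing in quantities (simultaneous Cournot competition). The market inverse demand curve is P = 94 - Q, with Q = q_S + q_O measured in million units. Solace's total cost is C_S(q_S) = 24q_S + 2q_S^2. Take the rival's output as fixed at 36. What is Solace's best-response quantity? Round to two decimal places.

With the rival's output fixed at 36, Solace's profit is π_S = (94 - 36 - q_S)q_S - (24q_S + 2q_S²) = (58 - q_S)q_S - (24q_S + 2q_S²).
∂π_S/∂q_S = 34 - 6q_S = 0, so q_S = 17/3.

5.67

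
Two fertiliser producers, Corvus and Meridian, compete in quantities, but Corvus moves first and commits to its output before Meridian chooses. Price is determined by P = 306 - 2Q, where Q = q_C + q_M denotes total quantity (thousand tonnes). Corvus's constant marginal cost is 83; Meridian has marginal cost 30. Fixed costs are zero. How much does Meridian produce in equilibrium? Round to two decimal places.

47.75

Solve by backward induction. Given q_C, the follower Meridian maximises π_M = (306 - 2q_C - 2q_M)q_M - 30q_M.
Setting the follower's marginal profit to zero, 276 - 2q_C - 4q_M = 0, i.e. q_M = (276 - 2q_C)/4.
The leader anticipates this reaction. Substituting into P = 306 - 2Q gives P = 168 - q_C, so π_C = (168 - q_C)q_C - 83q_C.
Maximising: ∂π_C/∂q_C = 85 - 2q_C = 0, giving q_C = 85/2.
Then q_M = (276 - 2·(85/2))/4 = 191/4.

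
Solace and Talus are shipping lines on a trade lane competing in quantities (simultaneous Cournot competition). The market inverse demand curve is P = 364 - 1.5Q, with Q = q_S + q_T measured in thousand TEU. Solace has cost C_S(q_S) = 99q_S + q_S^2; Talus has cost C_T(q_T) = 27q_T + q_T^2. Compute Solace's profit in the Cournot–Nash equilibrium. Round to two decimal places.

Solace's profit: π_S = (364 - 1.5Q)q_S - (99q_S + q_S²). Setting ∂π_S/∂q_S = 0: 265 - 5q_S - (3/2)(q_T) = 0.
Talus's profit: π_T = (364 - 1.5Q)q_T - (27q_T + q_T²). Setting ∂π_T/∂q_T = 0: 337 - 5q_T - (3/2)(q_S) = 0.
Best responses: q_S = (265 - (3/2)q_T)/5, q_T = (337 - (3/2)q_S)/5.
Solving the pair: q_S = 36.0220, q_T = 56.5934.
Price P = 364 - (3/2)·(1204/13) = 225.0769.
Solace's profit: 225.0769·36.0220 - 99·36.0220 - 36.0220² = 3243.9573.

3243.96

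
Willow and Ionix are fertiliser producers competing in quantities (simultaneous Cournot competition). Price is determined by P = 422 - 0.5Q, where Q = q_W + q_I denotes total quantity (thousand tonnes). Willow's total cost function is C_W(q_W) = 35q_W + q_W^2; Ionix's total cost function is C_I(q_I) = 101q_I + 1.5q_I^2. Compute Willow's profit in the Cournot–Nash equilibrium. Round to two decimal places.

Willow's profit: π_W = (422 - 0.5Q)q_W - (35q_W + q_W²). Setting ∂π_W/∂q_W = 0: 387 - 3q_W - (1/2)(q_I) = 0.
Ionix's profit: π_I = (422 - 0.5Q)q_I - (101q_I + (3/2)q_I²). Setting ∂π_I/∂q_I = 0: 321 - 4q_I - (1/2)(q_W) = 0.
So q_W = (387 - (1/2)q_I)/3 and q_I = (321 - (1/2)q_W)/4.
Substituting one into the other gives q_W = 118.0851 and q_I = 65.4894.
Price P = 422 - (1/2)·183.5745 = 330.2128.
Willow's profit: 330.2128·118.0851 - 35·118.0851 - 118.0851² = 20916.1385.

20916.14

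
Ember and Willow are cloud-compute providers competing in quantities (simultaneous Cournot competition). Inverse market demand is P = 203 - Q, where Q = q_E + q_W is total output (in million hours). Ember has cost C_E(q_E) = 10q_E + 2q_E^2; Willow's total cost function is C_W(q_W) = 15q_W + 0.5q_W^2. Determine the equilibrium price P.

Ember's profit: π_E = (203 - Q)q_E - (10q_E + 2q_E²). Setting ∂π_E/∂q_E = 0: 193 - 6q_E - (q_W) = 0.
Willow's profit: π_W = (203 - Q)q_W - (15q_W + (1/2)q_W²). Setting ∂π_W/∂q_W = 0: 188 - 3q_W - (q_E) = 0.
So q_E = (193 - q_W)/6 and q_W = (188 - q_E)/3.
Solving the pair: q_E = 23, q_W = 55.
Total output Q = 78, so price P = 203 - 78 = 125.

125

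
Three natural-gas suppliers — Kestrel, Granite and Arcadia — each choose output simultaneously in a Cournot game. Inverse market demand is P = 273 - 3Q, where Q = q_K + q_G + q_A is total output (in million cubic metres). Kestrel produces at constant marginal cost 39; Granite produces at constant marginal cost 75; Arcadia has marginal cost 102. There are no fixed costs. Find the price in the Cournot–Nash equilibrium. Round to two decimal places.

Kestrel's profit: π_K = (273 - 3Q)q_K - (39q_K). Setting ∂π_K/∂q_K = 0: 234 - 6q_K - 3(q_G + q_A) = 0.
Granite's profit: π_G = (273 - 3Q)q_G - (75q_G). Setting ∂π_G/∂q_G = 0: 198 - 6q_G - 3(q_K + q_A) = 0.
Arcadia's first-order condition: 171 - 6q_A - 3(q_K + q_G) = 0.
Adding the 3 conditions: 603 − 6Q − 6Q = 0, i.e. Q = 201/4.
Back-substituting: q_K = (234 − 603/4)/3 = 111/4, q_G = (198 − 603/4)/3 = 63/4, q_A = (171 − 603/4)/3 = 27/4.
Total output Q = 201/4, so price P = 273 - 3·(201/4) = 489/4.

122.25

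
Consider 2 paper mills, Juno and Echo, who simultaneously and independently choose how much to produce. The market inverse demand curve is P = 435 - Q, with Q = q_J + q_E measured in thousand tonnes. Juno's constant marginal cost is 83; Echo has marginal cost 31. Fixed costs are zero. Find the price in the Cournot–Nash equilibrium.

Juno's profit: π_J = (435 - Q)q_J - (83q_J). Setting ∂π_J/∂q_J = 0: 352 - 2q_J - (q_E) = 0.
Echo's first-order condition: 404 - 2q_E - (q_J) = 0.
Best responses: q_J = (352 - q_E)/2, q_E = (404 - q_J)/2.
Solving the pair: q_J = 100, q_E = 152.
Total output Q = 252, so price P = 435 - 252 = 183.

183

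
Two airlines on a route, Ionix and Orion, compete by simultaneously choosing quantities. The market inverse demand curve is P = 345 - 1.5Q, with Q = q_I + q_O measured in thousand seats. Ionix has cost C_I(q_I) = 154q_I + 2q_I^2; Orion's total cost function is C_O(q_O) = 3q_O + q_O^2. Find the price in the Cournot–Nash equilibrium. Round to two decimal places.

Ionix's profit: π_I = (345 - 1.5Q)q_I - (154q_I + 2q_I²). Setting ∂π_I/∂q_I = 0: 191 - 7q_I - (3/2)(q_O) = 0.
Orion's first-order condition: 342 - 5q_O - (3/2)(q_I) = 0.
Best responses: q_I = (191 - (3/2)q_O)/7, q_O = (342 - (3/2)q_I)/5.
Substituting one into the other gives q_I = 1768/131 and q_O = 64.3511.
Total output Q = 77.8473, so price P = 345 - (3/2)·77.8473 = 228.2290.

228.23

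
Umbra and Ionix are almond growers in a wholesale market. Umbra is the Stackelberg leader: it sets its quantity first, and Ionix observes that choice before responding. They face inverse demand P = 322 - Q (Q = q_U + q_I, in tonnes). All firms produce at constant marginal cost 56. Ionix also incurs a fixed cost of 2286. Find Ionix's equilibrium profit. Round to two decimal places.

2136.25

The follower Ionix best-responds to any q_U: π_I = (322 - Q)q_I - 56q_I.
∂π_I/∂q_I = 266 - q_U - 2q_I = 0 gives the reaction function q_I = (266 - q_U)/2.
The leader anticipates this reaction. Substituting into P = 322 - Q gives P = 189 - (1/2)q_U, so π_U = (189 - (1/2)q_U)q_U - 56q_U.
The leader's first-order condition 133 - q_U = 0 yields q_U = 133.
Then q_I = (266 - 133)/2 = 133/2.
Price P = 322 - 399/2 = 245/2.
Ionix's profit: (245/2 - 56)·(133/2) - 2286 = 2136.2500.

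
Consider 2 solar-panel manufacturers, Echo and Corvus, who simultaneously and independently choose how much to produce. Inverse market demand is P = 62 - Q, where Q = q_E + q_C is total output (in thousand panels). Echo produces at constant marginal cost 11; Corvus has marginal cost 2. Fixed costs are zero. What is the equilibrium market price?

Echo's profit: π_E = (62 - Q)q_E - (11q_E). Setting ∂π_E/∂q_E = 0: 51 - 2q_E - (q_C) = 0.
Corvus's profit: π_C = (62 - Q)q_C - (2q_C). Setting ∂π_C/∂q_C = 0: 60 - 2q_C - (q_E) = 0.
So q_E = (51 - q_C)/2 and q_C = (60 - q_E)/2.
Solving the pair: q_E = 14, q_C = 23.
Total output Q = 37, so price P = 62 - 37 = 25.

25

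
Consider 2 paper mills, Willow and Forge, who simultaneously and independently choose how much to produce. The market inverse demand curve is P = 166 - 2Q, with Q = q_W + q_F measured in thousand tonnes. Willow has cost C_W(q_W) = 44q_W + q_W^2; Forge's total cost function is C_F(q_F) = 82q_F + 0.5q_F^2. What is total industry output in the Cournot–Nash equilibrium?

27

Willow's profit: π_W = (166 - 2Q)q_W - (44q_W + q_W²). Setting ∂π_W/∂q_W = 0: 122 - 6q_W - 2(q_F) = 0.
Forge's profit: π_F = (166 - 2Q)q_F - (82q_F + (1/2)q_F²). Setting ∂π_F/∂q_F = 0: 84 - 5q_F - 2(q_W) = 0.
Rearranging gives the reaction functions q_W = (122 - 2q_F)/6 and q_F = (84 - 2q_W)/5.
Substituting one into the other gives q_W = 17 and q_F = 10.
Total output Q = 17 + 10 = 27.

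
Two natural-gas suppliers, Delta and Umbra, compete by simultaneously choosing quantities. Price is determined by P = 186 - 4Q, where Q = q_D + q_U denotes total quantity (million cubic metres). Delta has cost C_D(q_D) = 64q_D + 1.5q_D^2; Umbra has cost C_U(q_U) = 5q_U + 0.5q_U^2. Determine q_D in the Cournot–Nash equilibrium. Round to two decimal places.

4.51

Delta's profit: π_D = (186 - 4Q)q_D - (64q_D + (3/2)q_D²). Setting ∂π_D/∂q_D = 0: 122 - 11q_D - 4(q_U) = 0.
Umbra's profit: π_U = (186 - 4Q)q_U - (5q_U + (1/2)q_U²). Setting ∂π_U/∂q_U = 0: 181 - 9q_U - 4(q_D) = 0.
Best responses: q_D = (122 - 4q_U)/11, q_U = (181 - 4q_D)/9.
Solving the pair: q_D = 374/83, q_U = 1503/83.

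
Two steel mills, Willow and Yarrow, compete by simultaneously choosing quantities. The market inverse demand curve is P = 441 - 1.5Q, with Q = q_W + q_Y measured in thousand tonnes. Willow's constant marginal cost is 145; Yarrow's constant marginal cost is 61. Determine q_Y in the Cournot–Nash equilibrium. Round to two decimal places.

Willow's profit: π_W = (441 - 1.5Q)q_W - (145q_W). Setting ∂π_W/∂q_W = 0: 296 - 3q_W - (3/2)(q_Y) = 0.
Yarrow's first-order condition: 380 - 3q_Y - (3/2)(q_W) = 0.
Best responses: q_W = (296 - (3/2)q_Y)/3, q_Y = (380 - (3/2)q_W)/3.
Substituting one into the other gives q_W = 424/9 and q_Y = 928/9.

103.11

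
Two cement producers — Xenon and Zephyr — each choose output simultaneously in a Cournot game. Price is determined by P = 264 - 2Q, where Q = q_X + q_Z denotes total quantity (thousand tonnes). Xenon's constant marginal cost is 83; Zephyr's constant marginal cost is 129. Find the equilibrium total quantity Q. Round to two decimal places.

Xenon's profit: π_X = (264 - 2Q)q_X - (83q_X). Setting ∂π_X/∂q_X = 0: 181 - 4q_X - 2(q_Z) = 0.
Zephyr's first-order condition: 135 - 4q_Z - 2(q_X) = 0.
Rearranging gives the reaction functions q_X = (181 - 2q_Z)/4 and q_Z = (135 - 2q_X)/4.
Solving the pair: q_X = 227/6, q_Z = 89/6.
Total output Q = 227/6 + 89/6 = 158/3.

52.67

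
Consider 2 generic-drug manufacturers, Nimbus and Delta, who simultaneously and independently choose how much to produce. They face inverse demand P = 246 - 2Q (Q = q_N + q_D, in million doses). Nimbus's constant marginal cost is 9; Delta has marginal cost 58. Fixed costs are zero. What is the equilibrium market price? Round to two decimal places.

104.33

Nimbus's profit: π_N = (246 - 2Q)q_N - (9q_N). Setting ∂π_N/∂q_N = 0: 237 - 4q_N - 2(q_D) = 0.
Delta's first-order condition: 188 - 4q_D - 2(q_N) = 0.
Best responses: q_N = (237 - 2q_D)/4, q_D = (188 - 2q_N)/4.
Substituting one into the other gives q_N = 143/3 and q_D = 139/6.
Total output Q = 425/6, so price P = 246 - 2·(425/6) = 313/3.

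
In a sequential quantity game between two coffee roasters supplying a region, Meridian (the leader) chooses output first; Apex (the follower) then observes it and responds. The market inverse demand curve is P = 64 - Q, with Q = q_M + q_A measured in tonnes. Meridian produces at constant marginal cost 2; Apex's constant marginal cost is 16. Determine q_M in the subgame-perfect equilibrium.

38

The follower Apex best-responds to any q_M: π_A = (64 - Q)q_A - 16q_A.
Setting the follower's marginal profit to zero, 48 - q_M - 2q_A = 0, i.e. q_A = (48 - q_M)/2.
The leader anticipates this reaction. Substituting into P = 64 - Q gives P = 40 - (1/2)q_M, so π_M = (40 - (1/2)q_M)q_M - 2q_M.
Leader FOC: 38 - q_M = 0, so q_M = 38.
Then q_A = (48 - 38)/2 = 5.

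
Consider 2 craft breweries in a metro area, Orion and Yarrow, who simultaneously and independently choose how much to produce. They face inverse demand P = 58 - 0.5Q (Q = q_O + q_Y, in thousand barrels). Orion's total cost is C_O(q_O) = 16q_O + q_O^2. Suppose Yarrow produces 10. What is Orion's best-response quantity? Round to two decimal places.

12.33

With the rival's output fixed at 10, Orion's profit is π_O = (58 - (1/2)·10 - (1/2)q_O)q_O - (16q_O + q_O²) = (53 - (1/2)q_O)q_O - (16q_O + q_O²).
∂π_O/∂q_O = 37 - 3q_O = 0, so q_O = 37/3.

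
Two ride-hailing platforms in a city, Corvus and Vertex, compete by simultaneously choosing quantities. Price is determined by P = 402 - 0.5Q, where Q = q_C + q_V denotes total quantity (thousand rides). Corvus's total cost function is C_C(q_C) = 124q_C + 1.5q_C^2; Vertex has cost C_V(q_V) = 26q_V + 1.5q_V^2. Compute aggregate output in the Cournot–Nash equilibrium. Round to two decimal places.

145.33

Corvus's profit: π_C = (402 - 0.5Q)q_C - (124q_C + (3/2)q_C²). Setting ∂π_C/∂q_C = 0: 278 - 4q_C - (1/2)(q_V) = 0.
Vertex's first-order condition: 376 - 4q_V - (1/2)(q_C) = 0.
So q_C = (278 - (1/2)q_V)/4 and q_V = (376 - (1/2)q_C)/4.
Solving the pair: q_C = 176/3, q_V = 260/3.
Total output Q = 176/3 + 260/3 = 436/3.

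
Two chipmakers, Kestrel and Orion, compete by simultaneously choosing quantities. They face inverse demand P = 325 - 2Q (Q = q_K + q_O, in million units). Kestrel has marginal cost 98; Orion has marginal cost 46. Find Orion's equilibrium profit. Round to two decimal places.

Kestrel's profit: π_K = (325 - 2Q)q_K - (98q_K). Setting ∂π_K/∂q_K = 0: 227 - 4q_K - 2(q_O) = 0.
Orion's profit: π_O = (325 - 2Q)q_O - (46q_O). Setting ∂π_O/∂q_O = 0: 279 - 4q_O - 2(q_K) = 0.
Best responses: q_K = (227 - 2q_O)/4, q_O = (279 - 2q_K)/4.
Solving the pair: q_K = 175/6, q_O = 331/6.
Price P = 325 - 2·(253/3) = 469/3.
Orion's profit: (469/3 - 46)·(331/6) = 6086.7222.

6086.72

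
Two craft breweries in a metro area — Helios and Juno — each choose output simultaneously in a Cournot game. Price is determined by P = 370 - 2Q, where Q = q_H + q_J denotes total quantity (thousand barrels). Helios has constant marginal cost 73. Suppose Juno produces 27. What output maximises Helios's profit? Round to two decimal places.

With the rival's output fixed at 27, Helios's profit is π_H = (370 - 2·27 - 2q_H)q_H - (73q_H) = (316 - 2q_H)q_H - (73q_H).
∂π_H/∂q_H = 243 - 4q_H = 0, so q_H = 243/4.

60.75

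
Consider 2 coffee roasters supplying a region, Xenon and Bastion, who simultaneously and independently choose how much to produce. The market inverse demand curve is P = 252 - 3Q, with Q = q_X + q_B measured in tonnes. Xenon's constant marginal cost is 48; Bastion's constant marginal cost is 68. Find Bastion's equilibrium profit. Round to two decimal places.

996.15

Xenon's profit: π_X = (252 - 3Q)q_X - (48q_X). Setting ∂π_X/∂q_X = 0: 204 - 6q_X - 3(q_B) = 0.
Bastion's first-order condition: 184 - 6q_B - 3(q_X) = 0.
So q_X = (204 - 3q_B)/6 and q_B = (184 - 3q_X)/6.
Solving the pair: q_X = 224/9, q_B = 164/9.
Price P = 252 - 3·(388/9) = 368/3.
Bastion's profit: (368/3 - 68)·(164/9) = 996.1481.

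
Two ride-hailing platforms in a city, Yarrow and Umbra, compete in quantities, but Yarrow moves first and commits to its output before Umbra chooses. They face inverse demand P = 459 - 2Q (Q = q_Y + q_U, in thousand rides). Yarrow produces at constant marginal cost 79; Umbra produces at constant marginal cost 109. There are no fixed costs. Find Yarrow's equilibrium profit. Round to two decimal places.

Solve by backward induction. Given q_Y, the follower Umbra maximises π_U = (459 - 2q_Y - 2q_U)q_U - 109q_U.
Follower FOC: 350 - 2q_Y - 4q_U = 0, so q_U(q_Y) = (350 - 2q_Y)/4.
Yarrow substitutes q_U(q_Y) into its own profit: π_Y = q_Y(459 - 2q_Y - (350 - 2q_Y)/2) - 79q_Y = (284 - q_Y)q_Y - 79q_Y.
Maximising: ∂π_Y/∂q_Y = 205 - 2q_Y = 0, giving q_Y = 205/2.
Then q_U = (350 - 2·(205/2))/4 = 145/4.
Price P = 459 - 2·(555/4) = 363/2.
Yarrow's profit: (363/2 - 79)·(205/2) = 10506.2500.

10506.25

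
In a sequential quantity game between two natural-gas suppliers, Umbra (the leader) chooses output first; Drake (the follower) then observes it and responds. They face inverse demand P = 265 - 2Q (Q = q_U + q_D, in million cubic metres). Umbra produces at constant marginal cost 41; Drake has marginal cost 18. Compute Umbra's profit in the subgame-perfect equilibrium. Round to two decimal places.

2525.06

The follower Drake best-responds to any q_U: π_D = (265 - 2Q)q_D - 18q_D.
Follower FOC: 247 - 2q_U - 4q_D = 0, so q_D(q_U) = (247 - 2q_U)/4.
The leader anticipates this reaction. Substituting into P = 265 - 2Q gives P = 283/2 - q_U, so π_U = (283/2 - q_U)q_U - 41q_U.
The leader's first-order condition 201/2 - 2q_U = 0 yields q_U = 201/4.
Then q_D = (247 - 2·(201/4))/4 = 293/8.
Price P = 265 - 2·(695/8) = 365/4.
Umbra's profit: (365/4 - 41)·(201/4) = 2525.0625.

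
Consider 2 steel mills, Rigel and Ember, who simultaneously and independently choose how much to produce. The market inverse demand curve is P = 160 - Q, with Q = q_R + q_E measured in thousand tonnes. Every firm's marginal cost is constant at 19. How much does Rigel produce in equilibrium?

A representative firm's profit is π_i = q_i(160 - Q) - 19q_i.
First-order condition (treating rivals' output as given): 141 - 2q_i - q_j = 0.
By symmetry each firm produces the same amount; substituting q_j = q_i yields q_i = 141/3 = 47.

47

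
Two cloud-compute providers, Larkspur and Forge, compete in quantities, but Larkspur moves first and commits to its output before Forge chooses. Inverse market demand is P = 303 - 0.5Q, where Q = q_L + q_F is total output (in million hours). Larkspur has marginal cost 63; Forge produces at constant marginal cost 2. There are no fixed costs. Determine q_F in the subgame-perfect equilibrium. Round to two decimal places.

Solve by backward induction. Given q_L, the follower Forge maximises π_F = (303 - (1/2)q_L - (1/2)q_F)q_F - 2q_F.
Setting the follower's marginal profit to zero, 301 - (1/2)q_L - q_F = 0, i.e. q_F = (301 - (1/2)q_L).
Larkspur substitutes q_F(q_L) into its own profit: π_L = q_L(303 - (1/2)q_L - (301 - (1/2)q_L)/2) - 63q_L = (305/2 - (1/4)q_L)q_L - 63q_L.
Maximising: ∂π_L/∂q_L = 179/2 - (1/2)q_L = 0, giving q_L = 179.
Then q_F = (301 - (1/2)·179) = 423/2.

211.50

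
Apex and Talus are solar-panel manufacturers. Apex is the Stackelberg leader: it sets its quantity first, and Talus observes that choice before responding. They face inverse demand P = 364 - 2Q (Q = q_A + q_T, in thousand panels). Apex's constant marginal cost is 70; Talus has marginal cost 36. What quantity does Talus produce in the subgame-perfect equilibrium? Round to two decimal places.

The follower Talus best-responds to any q_A: π_T = (364 - 2Q)q_T - 36q_T.
∂π_T/∂q_T = 328 - 2q_A - 4q_T = 0 gives the reaction function q_T = (328 - 2q_A)/4.
The leader anticipates this reaction. Substituting into P = 364 - 2Q gives P = 200 - q_A, so π_A = (200 - q_A)q_A - 70q_A.
Maximising: ∂π_A/∂q_A = 130 - 2q_A = 0, giving q_A = 65.
Then q_T = (328 - 2·65)/4 = 99/2.

49.50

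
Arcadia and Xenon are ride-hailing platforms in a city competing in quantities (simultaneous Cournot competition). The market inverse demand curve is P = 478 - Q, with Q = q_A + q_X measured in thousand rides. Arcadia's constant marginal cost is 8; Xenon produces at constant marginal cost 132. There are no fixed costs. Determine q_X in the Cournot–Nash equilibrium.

Arcadia's profit: π_A = (478 - Q)q_A - (8q_A). Setting ∂π_A/∂q_A = 0: 470 - 2q_A - (q_X) = 0.
Xenon's profit: π_X = (478 - Q)q_X - (132q_X). Setting ∂π_X/∂q_X = 0: 346 - 2q_X - (q_A) = 0.
Rearranging gives the reaction functions q_A = (470 - q_X)/2 and q_X = (346 - q_A)/2.
Solving the pair: q_A = 198, q_X = 74.

74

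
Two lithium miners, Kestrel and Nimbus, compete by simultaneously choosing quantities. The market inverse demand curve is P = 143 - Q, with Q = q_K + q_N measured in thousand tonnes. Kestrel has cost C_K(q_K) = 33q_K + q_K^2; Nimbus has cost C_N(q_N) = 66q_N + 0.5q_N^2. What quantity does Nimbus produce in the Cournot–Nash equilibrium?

18

Kestrel's profit: π_K = (143 - Q)q_K - (33q_K + q_K²). Setting ∂π_K/∂q_K = 0: 110 - 4q_K - (q_N) = 0.
Nimbus's first-order condition: 77 - 3q_N - (q_K) = 0.
Best responses: q_K = (110 - q_N)/4, q_N = (77 - q_K)/3.
Solving the pair: q_K = 23, q_N = 18.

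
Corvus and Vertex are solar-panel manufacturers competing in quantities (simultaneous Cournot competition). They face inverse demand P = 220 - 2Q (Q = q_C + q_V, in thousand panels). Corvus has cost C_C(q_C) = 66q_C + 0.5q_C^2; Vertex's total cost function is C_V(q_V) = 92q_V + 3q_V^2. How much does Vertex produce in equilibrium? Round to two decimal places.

Corvus's profit: π_C = (220 - 2Q)q_C - (66q_C + (1/2)q_C²). Setting ∂π_C/∂q_C = 0: 154 - 5q_C - 2(q_V) = 0.
Vertex's first-order condition: 128 - 10q_V - 2(q_C) = 0.
Rearranging gives the reaction functions q_C = (154 - 2q_V)/5 and q_V = (128 - 2q_C)/10.
Substituting one into the other gives q_C = 642/23 and q_V = 166/23.

7.22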